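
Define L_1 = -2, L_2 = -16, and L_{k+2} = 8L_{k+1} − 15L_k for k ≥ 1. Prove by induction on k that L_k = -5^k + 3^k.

Base cases: L_1 = -2 and -5^1 + 3^1 = -2; L_2 = -16 and -5^2 + 3^2 = -16.
Assume L_j = -5^j + 3^j for all 1 ≤ j ≤ m, where m ≥ 2.
Then L_{m+1} = 8L_m − 15L_{m−1} = 8·(-5^m + 3^m) − 15·(-5^{m−1} + 3^{m−1}) = -(8·5 − 15)5^{m−1} + (8·3 − 15)3^{m−1} = -25·5^{m−1} + 9·3^{m−1} = -5^{m+1} + 3^{m+1}.
This completes the inductive step, so L_k = -5^k + 3^k for all k ≥ 1.

L_k = -5^k + 3^k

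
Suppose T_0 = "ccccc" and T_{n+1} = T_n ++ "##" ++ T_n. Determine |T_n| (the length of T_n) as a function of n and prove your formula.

Claim: |T_n| = 7·2^n − 2.

Base case: |T_0| = 5, and 7·2^0 − 2 = 5.
Assume |T_m| = 7·2^m − 2.
Then |T_{m+1}| = |T_m| + 2 + |T_m| = 2|T_m| + 2 = 2(7·2^m − 2) + 2 = 7·2^{m+1} − 4 + 2 = 7·2^{m+1} − 2.
This completes the inductive step, so |T_n| = 7·2^n − 2 for all n ≥ 0.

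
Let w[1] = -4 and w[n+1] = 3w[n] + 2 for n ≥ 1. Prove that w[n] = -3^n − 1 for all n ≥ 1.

Base case: w[1] = -4, and -3^1 − 1 = -3 − 1 = -4.
Assume w[r] = -3^r − 1 for some r ≥ 1.
Then w[r+1] = 3w[r] + 2 = 3·(-3^r − 1) + 2 = -3^{r+1} − 3 + 2 = -3^{r+1} − 1.
This completes the inductive step, so w[n] = -3^n − 1 for all n ≥ 1.

w[n] = -3^n − 1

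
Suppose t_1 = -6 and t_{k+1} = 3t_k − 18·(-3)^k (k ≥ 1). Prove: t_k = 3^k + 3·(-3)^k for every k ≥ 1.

Base case: t_1 = -6, and 3^1 + 3·(-3)^1 = 3 − 9 = -6.
Assume t_r = 3^r + 3·(-3)^r for some r ≥ 1.
Then t_{r+1} = 3t_r − 18·(-3)^r = 3·(3^r + 3·(-3)^r) − 18·(-3)^r = 3^{r+1} + 9·(-3)^r − 18·(-3)^r = 3^{r+1} − 9·(-3)^r = 3^{r+1} + 3·(-3)^{r+1}.
This completes the inductive step, so t_k = 3^k + 3·(-3)^k for all k ≥ 1.

t_k = 3^k + 3·(-3)^k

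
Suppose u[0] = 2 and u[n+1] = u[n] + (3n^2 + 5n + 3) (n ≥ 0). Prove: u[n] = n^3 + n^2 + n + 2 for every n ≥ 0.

Base case: u[0] = 2, and 0^3 + 0^2 + 0 + 2 = 2.
Assume u[j] = j^3 + j^2 + j + 2.
Then u[j+1] = u[j] + (3j^2 + 5j + 3) = (j^3 + j^2 + j + 2) + (3j^2 + 5j + 3) = j^3 + 4j^2 + 6j + 5,
and (j+1)^3 + (j+1)^2 + (j+1) + 2 = j^3 + 4j^2 + 6j + 5.
This completes the inductive step, so u[n] = n^3 + n^2 + n + 2 for all n ≥ 0.

u[n] = n^3 + n^2 + n + 2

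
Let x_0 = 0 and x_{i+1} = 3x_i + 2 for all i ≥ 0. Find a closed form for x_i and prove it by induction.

Claim: x_i = 3^i − 1.

Base case: x_0 = 0, and 3^0 − 1 = 1 − 1 = 0.
Assume x_k = 3^k − 1 for some k ≥ 0.
Then x_{k+1} = 3x_k + 2 = 3·(3^k − 1) + 2 = 3^{k+1} − 3 + 2 = 3^{k+1} − 1.
Hence x_i = 3^i − 1 for every i ≥ 0, by induction.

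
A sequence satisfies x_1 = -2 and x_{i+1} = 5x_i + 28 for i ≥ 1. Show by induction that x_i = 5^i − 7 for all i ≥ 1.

Base case: x_1 = -2, and 5^1 − 7 = 5 − 7 = -2.
Assume x_m = 5^m − 7 for some m ≥ 1.
Then x_{m+1} = 5x_m + 28 = 5·(5^m − 7) + 28 = 5^{m+1} − 35 + 28 = 5^{m+1} − 7.
So the formula holds for m+1, and by induction x_i = 5^i − 7 for all i ≥ 1.

x_i = 5^i − 7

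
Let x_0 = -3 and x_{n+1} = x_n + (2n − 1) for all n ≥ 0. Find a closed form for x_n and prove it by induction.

Claim: x_n = n^2 − 2n − 3.

Base case: x_0 = -3, and 0^2 − 2·0 − 3 = -3.
Assume x_m = m^2 − 2m − 3.
Then x_{m+1} = x_m + (2m − 1) = (m^2 − 2m − 3) + (2m − 1) = m^2 − 4,
and (m+1)^2 − 2·(m+1) − 3 = m^2 − 4.
Hence x_n = n^2 − 2n − 3 for every n ≥ 0, by induction.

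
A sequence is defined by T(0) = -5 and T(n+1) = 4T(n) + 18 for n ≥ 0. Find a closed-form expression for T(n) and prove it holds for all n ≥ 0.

Claim: T(n) = 4^n − 6.

Base case: T(0) = -5, and 4^0 − 6 = 1 − 6 = -5.
Assume T(k) = 4^k − 6 for some k ≥ 0.
Then T(k+1) = 4T(k) + 18 = 4·(4^k − 6) + 18 = 4^{k+1} − 24 + 18 = 4^{k+1} − 6.
This completes the inductive step, so T(n) = 4^n − 6 for all n ≥ 0.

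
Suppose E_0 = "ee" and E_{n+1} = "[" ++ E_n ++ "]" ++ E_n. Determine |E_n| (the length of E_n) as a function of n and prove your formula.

Claim: |E_n| = 2^{n+2} − 2.

Base case: |E_0| = 2, and 2^{0+2} − 2 = 2.
Assume |E_m| = 2^{m+2} − 2.
Then |E_{m+1}| = 1 + |E_m| + 1 + |E_m| = 2|E_m| + 2 = 2(2^{m+2} − 2) + 2 = 2^{m+3} − 4 + 2 = 2^{m+3} − 2.
Hence |E_n| = 2^{n+2} − 2 for every n ≥ 0, by induction.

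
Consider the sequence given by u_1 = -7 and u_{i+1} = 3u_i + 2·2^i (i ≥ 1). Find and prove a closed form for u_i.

Claim: u_i = -3^i − 2·2^i.

Base case: u_1 = -7, and -3^1 − 2·2^1 = -3 − 4 = -7.
Assume u_j = -3^j − 2·2^j for some j ≥ 1.
Then u_{j+1} = 3u_j + 2·2^j = 3·(-3^j − 2·2^j) + 2·2^j = -3^{j+1} − 6·2^j + 2·2^j = -3^{j+1} − 4·2^j = -3^{j+1} − 2·2^{j+1}.
So the formula holds for j+1, and by induction u_i = -3^i − 2·2^i for all i ≥ 1.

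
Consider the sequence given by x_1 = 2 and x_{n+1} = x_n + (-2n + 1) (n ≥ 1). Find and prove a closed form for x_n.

Claim: x_n = -n^2 + 2n + 1.

Base case: x_1 = 2, and -1^2 + 2·1 + 1 = 2.
Assume x_k = -k^2 + 2k + 1.
Then x_{k+1} = x_k + (-2k + 1) = (-k^2 + 2k + 1) + (-2k + 1) = -k^2 + 2,
and -(k+1)^2 + 2·(k+1) + 1 = -k^2 + 2.
Hence x_n = -n^2 + 2n + 1 for every n ≥ 1, by induction.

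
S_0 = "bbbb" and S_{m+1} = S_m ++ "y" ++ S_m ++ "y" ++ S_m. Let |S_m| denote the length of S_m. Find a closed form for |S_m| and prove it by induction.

Claim: |S_m| = 5·3^m − 1.

Base case: |S_0| = 4, and 5·3^0 − 1 = 4.
Assume |S_r| = 5·3^r − 1.
Then |S_{r+1}| = 3|S_r| + 2 = 3(5·3^r − 1) + 2 = 5·3^{r+1} − 3 + 2 = 5·3^{r+1} − 1.
So the formula holds for r+1, and by induction |S_m| = 5·3^m − 1 for all m ≥ 0.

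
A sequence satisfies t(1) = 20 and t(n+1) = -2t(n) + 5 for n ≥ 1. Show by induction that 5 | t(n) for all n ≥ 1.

Base case: t(1) = 20 = 5·4, so 5 | t(1).
Assume 5 | t(j), so t(j) = 5s for some integer s.
Then t(j+1) = -2t(j) + 5 = -2·(5s) + 5 = 5(-2s + 1), so 5 | t(j+1).
By induction, 5 | t(n) for all n ≥ 1.

5 | t(n)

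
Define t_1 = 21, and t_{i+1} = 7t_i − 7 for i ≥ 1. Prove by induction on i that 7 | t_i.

Base case: t_1 = 21 = 7·3, so 7 | t_1.
Assume 7 | t_r, so t_r = 7s for some integer s.
Then t_{r+1} = 7t_r − 7 = 7·(7s) − 7 = 7(7s − 1), so 7 | t_{r+1}.
This completes the inductive step, so 7 | t_i for all i ≥ 1.

7 | t_i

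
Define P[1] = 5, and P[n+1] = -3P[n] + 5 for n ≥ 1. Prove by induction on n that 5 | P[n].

Base case: P[1] = 5 = 5·1, so 5 | P[1].
Assume 5 | P[r], so P[r] = 5t for some integer t.
Then P[r+1] = -3P[r] + 5 = -3·(5t) + 5 = 5(-3t + 1), so 5 | P[r+1].
This completes the inductive step, so 5 | P[n] for all n ≥ 1.

5 | P[n]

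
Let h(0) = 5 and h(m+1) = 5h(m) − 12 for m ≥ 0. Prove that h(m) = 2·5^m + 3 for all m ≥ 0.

Base case: h(0) = 5, and 2·5^0 + 3 = 2 + 3 = 5.
Assume h(k) = 2·5^k + 3 for some k ≥ 0.
Then h(k+1) = 5h(k) − 12 = 5·(2·5^k + 3) − 12 = 10·5^k + 15 − 12 = 2·5^{k+1} + 3.
By induction, h(m) = 2·5^m + 3 for all m ≥ 0.

h(m) = 2·5^m + 3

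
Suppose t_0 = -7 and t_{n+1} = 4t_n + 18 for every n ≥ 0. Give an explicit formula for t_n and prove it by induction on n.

Claim: t_n = -4^n − 6.

Base case: t_0 = -7, and -4^0 − 6 = -1 − 6 = -7.
Assume t_m = -4^m − 6 for some m ≥ 0.
Then t_{m+1} = 4t_m + 18 = 4·(-4^m − 6) + 18 = -4^{m+1} − 24 + 18 = -4^{m+1} − 6.
So the formula holds for m+1, and by induction t_n = -4^n − 6 for all n ≥ 0.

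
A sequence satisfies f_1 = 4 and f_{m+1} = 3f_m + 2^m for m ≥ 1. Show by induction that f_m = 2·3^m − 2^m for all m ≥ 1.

Base case: f_1 = 4, and 2·3^1 − 2^1 = 6 − 2 = 4.
Assume f_r = 2·3^r − 2^r for some r ≥ 1.
Then f_{r+1} = 3f_r + 2^r = 3·(2·3^r − 2^r) + 2^r = 2·3^{r+1} − 3·2^r + 2^r = 2·3^{r+1} − 2·2^r = 2·3^{r+1} − 2^{r+1}.
By induction, f_m = 2·3^m − 2^m for all m ≥ 1.

f_m = 2·3^m − 2^m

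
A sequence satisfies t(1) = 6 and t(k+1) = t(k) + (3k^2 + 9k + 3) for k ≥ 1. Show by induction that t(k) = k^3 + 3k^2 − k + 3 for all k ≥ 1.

Base case: t(1) = 6, and 1^3 + 3·1^2 − 1 + 3 = 6.
Assume t(m) = m^3 + 3m^2 − m + 3.
Then t(m+1) = t(m) + (3m^2 + 9m + 3) = (m^3 + 3m^2 − m + 3) + (3m^2 + 9m + 3) = m^3 + 6m^2 + 8m + 6,
and (m+1)^3 + 3·(m+1)^2 − (m+1) + 3 = m^3 + 6m^2 + 8m + 6.
Hence t(k) = k^3 + 3k^2 − k + 3 for every k ≥ 1, by induction.

t(k) = k^3 + 3k^2 − k + 3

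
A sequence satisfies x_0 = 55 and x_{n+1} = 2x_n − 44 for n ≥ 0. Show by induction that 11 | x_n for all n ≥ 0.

Base case: x_0 = 55 = 11·5, so 11 | x_0.
Assume 11 | x_j, so x_j = 11t for some integer t.
Then x_{j+1} = 2x_j − 44 = 2·(11t) − 44 = 11(2t − 4), so 11 | x_{j+1}.
By induction, 11 | x_n for all n ≥ 0.

11 | x_n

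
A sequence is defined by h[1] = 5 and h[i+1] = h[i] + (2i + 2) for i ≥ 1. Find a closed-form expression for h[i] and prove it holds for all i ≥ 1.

Claim: h[i] = i^2 + i + 3.

Base case: h[1] = 5, and 1^2 + 1 + 3 = 5.
Assume h[k] = k^2 + k + 3.
Then h[k+1] = h[k] + (2k + 2) = (k^2 + k + 3) + (2k + 2) = k^2 + 3k + 5,
and (k+1)^2 + (k+1) + 3 = k^2 + 3k + 5.
This completes the inductive step, so h[i] = i^2 + i + 3 for all i ≥ 1.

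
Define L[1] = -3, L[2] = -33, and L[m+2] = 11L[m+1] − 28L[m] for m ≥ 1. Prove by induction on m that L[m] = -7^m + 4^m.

Base cases: L[1] = -3 and -7^1 + 4^1 = -3; L[2] = -33 and -7^2 + 4^2 = -33.
Assume L[i] = -7^i + 4^i for all 1 ≤ i ≤ j, where j ≥ 2.
Then L[j+1] = 11L[j] − 28L[j−1] = 11·(-7^j + 4^j) − 28·(-7^{j−1} + 4^{j−1}) = -(11·7 − 28)7^{j−1} + (11·4 − 28)4^{j−1} = -49·7^{j−1} + 16·4^{j−1} = -7^{j+1} + 4^{j+1}.
So the formula holds for j+1, and by strong induction L[m] = -7^m + 4^m for all m ≥ 1.

L[m] = -7^m + 4^m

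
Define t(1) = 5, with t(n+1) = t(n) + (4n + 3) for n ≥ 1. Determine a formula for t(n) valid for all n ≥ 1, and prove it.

Claim: t(n) = 2n^2 + n + 2.

Base case: t(1) = 5, and 2·1^2 + 1 + 2 = 5.
Assume t(r) = 2r^2 + r + 2.
Then t(r+1) = t(r) + (4r + 3) = (2r^2 + r + 2) + (4r + 3) = 2r^2 + 5r + 5,
and 2·(r+1)^2 + (r+1) + 2 = 2r^2 + 5r + 5.
Hence t(n) = 2n^2 + n + 2 for every n ≥ 1, by induction.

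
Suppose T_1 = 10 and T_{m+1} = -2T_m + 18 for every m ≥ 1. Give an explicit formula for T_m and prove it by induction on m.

Claim: T_m = -2·(-2)^m + 6.

Base case: T_1 = 10, and -2·(-2)^1 + 6 = 4 + 6 = 10.
Assume T_j = -2·(-2)^j + 6 for some j ≥ 1.
Then T_{j+1} = -2T_j + 18 = -2·(-2·(-2)^j + 6) + 18 = 4·(-2)^j − 12 + 18 = -2·(-2)^{j+1} + 6.
This completes the inductive step, so T_m = -2·(-2)^m + 6 for all m ≥ 1.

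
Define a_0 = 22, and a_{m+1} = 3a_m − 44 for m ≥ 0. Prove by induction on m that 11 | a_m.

Base case: a_0 = 22 = 11·2, so 11 | a_0.
Assume 11 | a_r, so a_r = 11t for some integer t.
Then a_{r+1} = 3a_r − 44 = 3·(11t) − 44 = 11(3t − 4), so 11 | a_{r+1}.
So the property holds for r+1, and by induction 11 | a_m for all m ≥ 0.

11 | a_m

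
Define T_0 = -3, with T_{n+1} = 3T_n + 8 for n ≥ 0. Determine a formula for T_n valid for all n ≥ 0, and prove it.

Claim: T_n = 3^n − 4.

Base case: T_0 = -3, and 3^0 − 4 = 1 − 4 = -3.
Assume T_j = 3^j − 4 for some j ≥ 0.
Then T_{j+1} = 3T_j + 8 = 3·(3^j − 4) + 8 = 3^{j+1} − 12 + 8 = 3^{j+1} − 4.
So the formula holds for j+1, and by induction T_n = 3^n − 4 for all n ≥ 0.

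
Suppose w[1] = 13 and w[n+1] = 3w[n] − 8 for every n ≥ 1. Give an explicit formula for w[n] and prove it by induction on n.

Claim: w[n] = 3^{n+1} + 4.

Base case: w[1] = 13, and 3^{1+1} + 4 = 9 + 4 = 13.
Assume w[j] = 3^{j+1} + 4 for some j ≥ 1.
Then w[j+1] = 3w[j] − 8 = 3·(3^{j+1} + 4) − 8 = 3^{j+2} + 12 − 8 = 3^{j+2} + 4.
This completes the inductive step, so w[n] = 3^{n+1} + 4 for all n ≥ 1.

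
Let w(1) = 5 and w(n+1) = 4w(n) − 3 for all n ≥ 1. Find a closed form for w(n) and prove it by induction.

Claim: w(n) = 4^n + 1.

Base case: w(1) = 5, and 4^1 + 1 = 4 + 1 = 5.
Assume w(k) = 4^k + 1 for some k ≥ 1.
Then w(k+1) = 4w(k) − 3 = 4·(4^k + 1) − 3 = 4^{k+1} + 4 − 3 = 4^{k+1} + 1.
Hence w(n) = 4^n + 1 for every n ≥ 1, by induction.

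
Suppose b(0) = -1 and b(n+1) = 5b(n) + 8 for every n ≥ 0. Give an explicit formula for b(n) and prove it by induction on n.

Claim: b(n) = 5^n − 2.

Base case: b(0) = -1, and 5^0 − 2 = 1 − 2 = -1.
Assume b(k) = 5^k − 2 for some k ≥ 0.
Then b(k+1) = 5b(k) + 8 = 5·(5^k − 2) + 8 = 5^{k+1} − 10 + 8 = 5^{k+1} − 2.
By induction, b(n) = 5^n − 2 for all n ≥ 0.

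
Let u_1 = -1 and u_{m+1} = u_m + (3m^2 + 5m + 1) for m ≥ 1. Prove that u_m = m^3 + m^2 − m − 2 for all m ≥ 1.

Base case: u_1 = -1, and 1^3 + 1^2 − 1 − 2 = -1.
Assume u_k = k^3 + k^2 − k − 2.
Then u_{k+1} = u_k + (3k^2 + 5k + 1) = (k^3 + k^2 − k − 2) + (3k^2 + 5k + 1) = k^3 + 4k^2 + 4k − 1,
and (k+1)^3 + (k+1)^2 − (k+1) − 2 = k^3 + 4k^2 + 4k − 1.
By induction, u_m = m^3 + m^2 − m − 2 for all m ≥ 1.

u_m = m^3 + m^2 − m − 2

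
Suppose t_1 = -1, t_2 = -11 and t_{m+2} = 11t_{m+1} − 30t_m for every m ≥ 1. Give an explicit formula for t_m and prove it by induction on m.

Claim: t_m = -6^m + 5^m.

Base cases: t_1 = -1 and -6^1 + 5^1 = -1; t_2 = -11 and -6^2 + 5^2 = -11.
Assume t_j = -6^j + 5^j for all 1 ≤ j ≤ r, where r ≥ 2.
Then t_{r+1} = 11t_r − 30t_{r−1} = 11·(-6^r + 5^r) − 30·(-6^{r−1} + 5^{r−1}) = -(11·6 − 30)6^{r−1} + (11·5 − 30)5^{r−1} = -36·6^{r−1} + 25·5^{r−1} = -6^{r+1} + 5^{r+1}.
By strong induction, t_m = -6^m + 5^m for all m ≥ 1.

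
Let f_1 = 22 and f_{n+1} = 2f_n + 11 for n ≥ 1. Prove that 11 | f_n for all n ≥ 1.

Base case: f_1 = 22 = 11·2, so 11 | f_1.
Assume 11 | f_j, so f_j = 11t for some integer t.
Then f_{j+1} = 2f_j + 11 = 2·(11t) + 11 = 11(2t + 1), so 11 | f_{j+1}.
Hence 11 | f_n for every n ≥ 1, by induction.

11 | f_n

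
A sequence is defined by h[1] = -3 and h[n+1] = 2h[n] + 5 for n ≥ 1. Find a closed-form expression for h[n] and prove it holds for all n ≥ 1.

Claim: h[n] = 2^n − 5.

Base case: h[1] = -3, and 2^1 − 5 = 2 − 5 = -3.
Assume h[m] = 2^m − 5 for some m ≥ 1.
Then h[m+1] = 2h[m] + 5 = 2·(2^m − 5) + 5 = 2^{m+1} − 10 + 5 = 2^{m+1} − 5.
Hence h[n] = 2^n − 5 for every n ≥ 1, by induction.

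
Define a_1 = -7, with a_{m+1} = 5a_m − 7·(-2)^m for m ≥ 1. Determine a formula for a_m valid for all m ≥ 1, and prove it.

Claim: a_m = -5^m + (-2)^m.

Base case: a_1 = -7, and -5^1 + (-2)^1 = -5 − 2 = -7.
Assume a_k = -5^k + (-2)^k for some k ≥ 1.
Then a_{k+1} = 5a_k − 7·(-2)^k = 5·(-5^k + (-2)^k) − 7·(-2)^k = -5^{k+1} + 5·(-2)^k − 7·(-2)^k = -5^{k+1} − 2·(-2)^k = -5^{k+1} + (-2)^{k+1}.
Hence a_m = -5^m + (-2)^m for every m ≥ 1, by induction.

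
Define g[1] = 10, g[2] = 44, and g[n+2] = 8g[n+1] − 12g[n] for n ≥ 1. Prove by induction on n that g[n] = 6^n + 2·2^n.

Base cases: g[1] = 10 and 6^1 + 2·2^1 = 10; g[2] = 44 and 6^2 + 2·2^2 = 44.
Assume g[j] = 6^j + 2·2^j for all 1 ≤ j ≤ m, where m ≥ 2.
Then g[m+1] = 8g[m] − 12g[m−1] = 8·(6^m + 2·2^m) − 12·(6^{m−1} + 2·2^{m−1}) = (8·6 − 12)6^{m−1} + 2·(8·2 − 12)2^{m−1} = 36·6^{m−1} + 8·2^{m−1} = 6^{m+1} + 2·2^{m+1}.
By strong induction, g[n] = 6^n + 2·2^n for all n ≥ 1.

g[n] = 6^n + 2·2^n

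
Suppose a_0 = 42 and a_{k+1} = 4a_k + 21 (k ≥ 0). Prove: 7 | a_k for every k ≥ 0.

Base case: a_0 = 42 = 7·6, so 7 | a_0.
Assume 7 | a_r, so a_r = 7t for some integer t.
Then a_{r+1} = 4a_r + 21 = 4·(7t) + 21 = 7(4t + 3), so 7 | a_{r+1}.
Hence 7 | a_k for every k ≥ 0, by induction.

7 | a_k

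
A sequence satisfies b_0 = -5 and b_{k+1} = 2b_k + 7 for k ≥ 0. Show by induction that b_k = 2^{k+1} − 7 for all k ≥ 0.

Base case: b_0 = -5, and 2^{0+1} − 7 = 2 − 7 = -5.
Assume b_j = 2^{j+1} − 7 for some j ≥ 0.
Then b_{j+1} = 2b_j + 7 = 2·(2^{j+1} − 7) + 7 = 2^{j+2} − 14 + 7 = 2^{j+2} − 7.
Hence b_k = 2^{k+1} − 7 for every k ≥ 0, by induction.

b_k = 2^{k+1} − 7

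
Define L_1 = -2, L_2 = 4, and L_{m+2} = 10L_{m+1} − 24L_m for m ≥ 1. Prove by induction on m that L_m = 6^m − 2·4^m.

Base cases: L_1 = -2 and 6^1 − 2·4^1 = -2; L_2 = 4 and 6^2 − 2·4^2 = 4.
Assume L_i = 6^i − 2·4^i for all 1 ≤ i ≤ j, where j ≥ 2.
Then L_{j+1} = 10L_j − 24L_{j−1} = 10·(6^j − 2·4^j) − 24·(6^{j−1} − 2·4^{j−1}) = (10·6 − 24)6^{j−1} − 2·(10·4 − 24)4^{j−1} = 36·6^{j−1} − 32·4^{j−1} = 6^{j+1} − 2·4^{j+1}.
So the formula holds for j+1, and by strong induction L_m = 6^m − 2·4^m for all m ≥ 1.

L_m = 6^m − 2·4^m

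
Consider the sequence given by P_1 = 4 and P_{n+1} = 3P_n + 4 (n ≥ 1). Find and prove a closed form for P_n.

Claim: P_n = 2·3^n − 2.

Base case: P_1 = 4, and 2·3^1 − 2 = 6 − 2 = 4.
Assume P_r = 2·3^r − 2 for some r ≥ 1.
Then P_{r+1} = 3P_r + 4 = 3·(2·3^r − 2) + 4 = 6·3^r − 6 + 4 = 2·3^{r+1} − 2.
So the formula holds for r+1, and by induction P_n = 2·3^n − 2 for all n ≥ 1.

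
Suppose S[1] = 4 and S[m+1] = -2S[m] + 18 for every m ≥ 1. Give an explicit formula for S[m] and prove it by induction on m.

Claim: S[m] = (-2)^m + 6.

Base case: S[1] = 4, and (-2)^1 + 6 = -2 + 6 = 4.
Assume S[j] = (-2)^j + 6 for some j ≥ 1.
Then S[j+1] = -2S[j] + 18 = -2·((-2)^j + 6) + 18 = -2·(-2)^j − 12 + 18 = (-2)^{j+1} + 6.
Hence S[m] = (-2)^m + 6 for every m ≥ 1, by induction.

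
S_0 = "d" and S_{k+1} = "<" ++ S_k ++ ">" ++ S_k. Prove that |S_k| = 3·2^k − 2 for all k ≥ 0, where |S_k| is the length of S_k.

Base case: |S_0| = 1, and 3·2^0 − 2 = 1.
Assume |S_j| = 3·2^j − 2.
Then |S_{j+1}| = 1 + |S_j| + 1 + |S_j| = 2|S_j| + 2 = 2(3·2^j − 2) + 2 = 3·2^{j+1} − 4 + 2 = 3·2^{j+1} − 2.
So the formula holds for j+1, and by induction |S_k| = 3·2^k − 2 for all k ≥ 0.

|S_k| = 3·2^k − 2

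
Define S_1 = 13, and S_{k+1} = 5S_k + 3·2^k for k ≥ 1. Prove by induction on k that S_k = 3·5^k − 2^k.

Base case: S_1 = 13, and 3·5^1 − 2^1 = 15 − 2 = 13.
Assume S_m = 3·5^m − 2^m for some m ≥ 1.
Then S_{m+1} = 5S_m + 3·2^m = 5·(3·5^m − 2^m) + 3·2^m = 3·5^{m+1} − 5·2^m + 3·2^m = 3·5^{m+1} − 2·2^m = 3·5^{m+1} − 2^{m+1}.
By induction, S_k = 3·5^k − 2^k for all k ≥ 1.

S_k = 3·5^k − 2^k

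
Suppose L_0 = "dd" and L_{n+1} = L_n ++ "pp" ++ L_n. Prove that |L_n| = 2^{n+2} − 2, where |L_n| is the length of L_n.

Base case: |L_0| = 2, and 2^{0+2} − 2 = 2.
Assume |L_r| = 2^{r+2} − 2.
Then |L_{r+1}| = |L_r| + 2 + |L_r| = 2|L_r| + 2 = 2(2^{r+2} − 2) + 2 = 2^{r+3} − 4 + 2 = 2^{r+3} − 2.
Hence |L_n| = 2^{n+2} − 2 for every n ≥ 0, by induction.

|L_n| = 2^{n+2} − 2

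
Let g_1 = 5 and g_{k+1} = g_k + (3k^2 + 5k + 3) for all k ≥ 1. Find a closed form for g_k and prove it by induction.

Claim: g_k = k^3 + k^2 + k + 2.

Base case: g_1 = 5, and 1^3 + 1^2 + 1 + 2 = 5.
Assume g_r = r^3 + r^2 + r + 2.
Then g_{r+1} = g_r + (3r^2 + 5r + 3) = (r^3 + r^2 + r + 2) + (3r^2 + 5r + 3) = r^3 + 4r^2 + 6r + 5,
and (r+1)^3 + (r+1)^2 + (r+1) + 2 = r^3 + 4r^2 + 6r + 5.
Hence g_k = k^3 + k^2 + k + 2 for every k ≥ 1, by induction.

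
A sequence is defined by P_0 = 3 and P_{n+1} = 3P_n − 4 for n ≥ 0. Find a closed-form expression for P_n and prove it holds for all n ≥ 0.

Claim: P_n = 3^n + 2.

Base case: P_0 = 3, and 3^0 + 2 = 1 + 2 = 3.
Assume P_j = 3^j + 2 for some j ≥ 0.
Then P_{j+1} = 3P_j − 4 = 3·(3^j + 2) − 4 = 3^{j+1} + 6 − 4 = 3^{j+1} + 2.
This completes the inductive step, so P_n = 3^n + 2 for all n ≥ 0.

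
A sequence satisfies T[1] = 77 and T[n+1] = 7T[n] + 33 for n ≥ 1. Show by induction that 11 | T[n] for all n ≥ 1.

Base case: T[1] = 77 = 11·7, so 11 | T[1].
Assume 11 | T[r], so T[r] = 11t for some integer t.
Then T[r+1] = 7T[r] + 33 = 7·(11t) + 33 = 11(7t + 3), so 11 | T[r+1].
By induction, 11 | T[n] for all n ≥ 1.

11 | T[n]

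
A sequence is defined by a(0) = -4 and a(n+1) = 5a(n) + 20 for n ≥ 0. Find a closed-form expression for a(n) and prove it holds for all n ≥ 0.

Claim: a(n) = 5^n − 5.

Base case: a(0) = -4, and 5^0 − 5 = 1 − 5 = -4.
Assume a(k) = 5^k − 5 for some k ≥ 0.
Then a(k+1) = 5a(k) + 20 = 5·(5^k − 5) + 20 = 5^{k+1} − 25 + 20 = 5^{k+1} − 5.
This completes the inductive step, so a(n) = 5^n − 5 for all n ≥ 0.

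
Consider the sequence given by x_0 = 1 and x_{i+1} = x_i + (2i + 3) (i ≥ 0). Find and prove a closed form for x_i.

Claim: x_i = i^2 + 2i + 1.

Base case: x_0 = 1, and 0^2 + 2·0 + 1 = 1.
Assume x_j = j^2 + 2j + 1.
Then x_{j+1} = x_j + (2j + 3) = (j^2 + 2j + 1) + (2j + 3) = j^2 + 4j + 4,
and (j+1)^2 + 2·(j+1) + 1 = j^2 + 4j + 4.
Hence x_i = i^2 + 2i + 1 for every i ≥ 0, by induction.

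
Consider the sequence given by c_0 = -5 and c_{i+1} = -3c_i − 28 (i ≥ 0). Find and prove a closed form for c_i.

Claim: c_i = 2·(-3)^i − 7.

Base case: c_0 = -5, and 2·(-3)^0 − 7 = 2 − 7 = -5.
Assume c_j = 2·(-3)^j − 7 for some j ≥ 0.
Then c_{j+1} = -3c_j − 28 = -3·(2·(-3)^j − 7) − 28 = -6·(-3)^j + 21 − 28 = 2·(-3)^{j+1} − 7.
By induction, c_i = 2·(-3)^i − 7 for all i ≥ 0.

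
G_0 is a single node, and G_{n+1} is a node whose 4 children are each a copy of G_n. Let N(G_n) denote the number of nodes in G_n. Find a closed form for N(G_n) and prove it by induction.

Claim: N(G_n) = (4^{n+1} − 1)/3.

Base case: N(G_0) = 1, and (4^{0+1} − 1)/3 = 1.
Assume N(G_r) = (4^{r+1} − 1)/3.
Then N(G_{r+1}) = 1 + 4N(G_r) = 1 + 4·(4^{r+1} − 1)/3 = 1 + (4^{r+2} − 4)/3 = (3 + 4^{r+2} − 4)/3 = (4^{r+2} − 1)/3.
By induction, N(G_n) = (4^{n+1} − 1)/3 for all n ≥ 0.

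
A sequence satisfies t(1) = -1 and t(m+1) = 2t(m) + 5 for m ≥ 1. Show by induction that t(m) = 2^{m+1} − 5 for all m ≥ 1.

Base case: t(1) = -1, and 2^{1+1} − 5 = 4 − 5 = -1.
Assume t(k) = 2^{k+1} − 5 for some k ≥ 1.
Then t(k+1) = 2t(k) + 5 = 2·(2^{k+1} − 5) + 5 = 2^{k+2} − 10 + 5 = 2^{k+2} − 5.
By induction, t(m) = 2^{m+1} − 5 for all m ≥ 1.

t(m) = 2^{m+1} − 5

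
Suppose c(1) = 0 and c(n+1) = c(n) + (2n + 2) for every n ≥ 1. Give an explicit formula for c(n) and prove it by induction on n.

Claim: c(n) = n^2 + n − 2.

Base case: c(1) = 0, and 1^2 + 1 − 2 = 0.
Assume c(k) = k^2 + k − 2.
Then c(k+1) = c(k) + (2k + 2) = (k^2 + k − 2) + (2k + 2) = k^2 + 3k,
and (k+1)^2 + (k+1) − 2 = k^2 + 3k.
By induction, c(n) = n^2 + n − 2 for all n ≥ 1.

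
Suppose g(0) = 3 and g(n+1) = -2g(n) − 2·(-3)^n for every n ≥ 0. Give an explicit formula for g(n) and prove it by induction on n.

Claim: g(n) = (-2)^n + 2·(-3)^n.

Base case: g(0) = 3, and (-2)^0 + 2·(-3)^0 = 1 + 2 = 3.
Assume g(j) = (-2)^j + 2·(-3)^j for some j ≥ 0.
Then g(j+1) = -2g(j) − 2·(-3)^j = -2·((-2)^j + 2·(-3)^j) − 2·(-3)^j = (-2)^{j+1} − 4·(-3)^j − 2·(-3)^j = (-2)^{j+1} − 6·(-3)^j = (-2)^{j+1} + 2·(-3)^{j+1}.
This completes the inductive step, so g(n) = (-2)^n + 2·(-3)^n for all n ≥ 0.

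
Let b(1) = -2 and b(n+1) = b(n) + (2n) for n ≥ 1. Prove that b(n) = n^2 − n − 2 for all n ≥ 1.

Base case: b(1) = -2, and 1^2 − 1 − 2 = -2.
Assume b(k) = k^2 − k − 2.
Then b(k+1) = b(k) + (2k) = (k^2 − k − 2) + (2k) = k^2 + k − 2,
and (k+1)^2 − (k+1) − 2 = k^2 + k − 2.
By induction, b(n) = n^2 − n − 2 for all n ≥ 1.

b(n) = n^2 − n − 2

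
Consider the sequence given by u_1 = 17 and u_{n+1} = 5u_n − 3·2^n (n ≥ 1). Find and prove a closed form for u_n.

Claim: u_n = 3·5^n + 2^n.

Base case: u_1 = 17, and 3·5^1 + 2^1 = 15 + 2 = 17.
Assume u_j = 3·5^j + 2^j for some j ≥ 1.
Then u_{j+1} = 5u_j − 3·2^j = 5·(3·5^j + 2^j) − 3·2^j = 3·5^{j+1} + 5·2^j − 3·2^j = 3·5^{j+1} + 2·2^j = 3·5^{j+1} + 2^{j+1}.
This completes the inductive step, so u_n = 3·5^n + 2^n for all n ≥ 1.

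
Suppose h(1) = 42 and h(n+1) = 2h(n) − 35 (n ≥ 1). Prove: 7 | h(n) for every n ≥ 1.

Base case: h(1) = 42 = 7·6, so 7 | h(1).
Assume 7 | h(m), so h(m) = 7t for some integer t.
Then h(m+1) = 2h(m) − 35 = 2·(7t) − 35 = 7(2t − 5), so 7 | h(m+1).
Hence 7 | h(n) for every n ≥ 1, by induction.

7 | h(n)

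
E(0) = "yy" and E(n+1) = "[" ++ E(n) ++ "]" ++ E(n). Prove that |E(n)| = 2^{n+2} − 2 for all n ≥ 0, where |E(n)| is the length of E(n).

Base case: |E(0)| = 2, and 2^{0+2} − 2 = 2.
Assume |E(r)| = 2^{r+2} − 2.
Then |E(r+1)| = 1 + |E(r)| + 1 + |E(r)| = 2|E(r)| + 2 = 2(2^{r+2} − 2) + 2 = 2^{r+3} − 4 + 2 = 2^{r+3} − 2.
So the formula holds for r+1, and by induction |E(n)| = 2^{n+2} − 2 for all n ≥ 0.

|E(n)| = 2^{n+2} − 2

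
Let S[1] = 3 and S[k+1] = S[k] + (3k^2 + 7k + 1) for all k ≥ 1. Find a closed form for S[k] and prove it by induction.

Claim: S[k] = k^3 + 2k^2 − 2k + 2.

Base case: S[1] = 3, and 1^3 + 2·1^2 − 2·1 + 2 = 3.
Assume S[m] = m^3 + 2m^2 − 2m + 2.
Then S[m+1] = S[m] + (3m^2 + 7m + 1) = (m^3 + 2m^2 − 2m + 2) + (3m^2 + 7m + 1) = m^3 + 5m^2 + 5m + 3,
and (m+1)^3 + 2·(m+1)^2 − 2·(m+1) + 2 = m^3 + 5m^2 + 5m + 3.
Hence S[k] = k^3 + 2k^2 − 2k + 2 for every k ≥ 1, by induction.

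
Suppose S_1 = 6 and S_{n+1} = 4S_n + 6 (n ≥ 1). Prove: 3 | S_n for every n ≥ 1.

Base case: S_1 = 6 = 3·2, so 3 | S_1.
Assume 3 | S_k, so S_k = 3t for some integer t.
Then S_{k+1} = 4S_k + 6 = 4·(3t) + 6 = 3(4t + 2), so 3 | S_{k+1}.
Hence 3 | S_n for every n ≥ 1, by induction.

3 | S_n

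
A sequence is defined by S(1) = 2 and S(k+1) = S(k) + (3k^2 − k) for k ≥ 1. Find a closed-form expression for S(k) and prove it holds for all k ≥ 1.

Claim: S(k) = k^3 − 2k^2 + k + 2.

Base case: S(1) = 2, and 1^3 − 2·1^2 + 1 + 2 = 2.
Assume S(j) = j^3 − 2j^2 + j + 2.
Then S(j+1) = S(j) + (3j^2 − j) = (j^3 − 2j^2 + j + 2) + (3j^2 − j) = j^3 + j^2 + 2,
and (j+1)^3 − 2·(j+1)^2 + (j+1) + 2 = j^3 + j^2 + 2.
This completes the inductive step, so S(k) = k^3 − 2k^2 + k + 2 for all k ≥ 1.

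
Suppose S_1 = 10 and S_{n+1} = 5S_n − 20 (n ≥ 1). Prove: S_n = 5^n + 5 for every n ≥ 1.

Base case: S_1 = 10, and 5^1 + 5 = 5 + 5 = 10.
Assume S_j = 5^j + 5 for some j ≥ 1.
Then S_{j+1} = 5S_j − 20 = 5·(5^j + 5) − 20 = 5^{j+1} + 25 − 20 = 5^{j+1} + 5.
Hence S_n = 5^n + 5 for every n ≥ 1, by induction.

S_n = 5^n + 5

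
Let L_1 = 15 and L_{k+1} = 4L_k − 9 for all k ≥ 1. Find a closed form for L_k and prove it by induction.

Claim: L_k = 3·4^k + 3.

Base case: L_1 = 15, and 3·4^1 + 3 = 12 + 3 = 15.
Assume L_m = 3·4^m + 3 for some m ≥ 1.
Then L_{m+1} = 4L_m − 9 = 4·(3·4^m + 3) − 9 = 12·4^m + 12 − 9 = 3·4^{m+1} + 3.
Hence L_k = 3·4^k + 3 for every k ≥ 1, by induction.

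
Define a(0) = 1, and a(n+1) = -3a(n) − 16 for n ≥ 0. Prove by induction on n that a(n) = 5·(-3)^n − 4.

Base case: a(0) = 1, and 5·(-3)^0 − 4 = 5 − 4 = 1.
Assume a(r) = 5·(-3)^r − 4 for some r ≥ 0.
Then a(r+1) = -3a(r) − 16 = -3·(5·(-3)^r − 4) − 16 = -15·(-3)^r + 12 − 16 = 5·(-3)^{r+1} − 4.
This completes the inductive step, so a(n) = 5·(-3)^n − 4 for all n ≥ 0.

a(n) = 5·(-3)^n − 4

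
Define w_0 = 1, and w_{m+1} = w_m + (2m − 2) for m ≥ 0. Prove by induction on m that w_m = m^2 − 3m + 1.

Base case: w_0 = 1, and 0^2 − 3·0 + 1 = 1.
Assume w_r = r^2 − 3r + 1.
Then w_{r+1} = w_r + (2r − 2) = (r^2 − 3r + 1) + (2r − 2) = r^2 − r − 1,
and (r+1)^2 − 3·(r+1) + 1 = r^2 − r − 1.
Hence w_m = m^2 − 3m + 1 for every m ≥ 0, by induction.

w_m = m^2 − 3m + 1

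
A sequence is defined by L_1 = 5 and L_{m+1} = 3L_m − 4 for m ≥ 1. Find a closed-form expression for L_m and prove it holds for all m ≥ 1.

Claim: L_m = 3^m + 2.

Base case: L_1 = 5, and 3^1 + 2 = 3 + 2 = 5.
Assume L_k = 3^k + 2 for some k ≥ 1.
Then L_{k+1} = 3L_k − 4 = 3·(3^k + 2) − 4 = 3^{k+1} + 6 − 4 = 3^{k+1} + 2.
Hence L_m = 3^m + 2 for every m ≥ 1, by induction.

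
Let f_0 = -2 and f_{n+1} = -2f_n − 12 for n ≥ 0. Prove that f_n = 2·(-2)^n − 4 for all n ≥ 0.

Base case: f_0 = -2, and 2·(-2)^0 − 4 = 2 − 4 = -2.
Assume f_r = 2·(-2)^r − 4 for some r ≥ 0.
Then f_{r+1} = -2f_r − 12 = -2·(2·(-2)^r − 4) − 12 = -4·(-2)^r + 8 − 12 = 2·(-2)^{r+1} − 4.
Hence f_n = 2·(-2)^n − 4 for every n ≥ 0, by induction.

f_n = 2·(-2)^n − 4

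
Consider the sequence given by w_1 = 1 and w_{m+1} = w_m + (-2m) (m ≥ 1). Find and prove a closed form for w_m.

Claim: w_m = -m^2 + m + 1.

Base case: w_1 = 1, and -1^2 + 1 + 1 = 1.
Assume w_j = -j^2 + j + 1.
Then w_{j+1} = w_j + (-2j) = (-j^2 + j + 1) + (-2j) = -j^2 − j + 1,
and -(j+1)^2 + (j+1) + 1 = -j^2 − j + 1.
Hence w_m = -m^2 + m + 1 for every m ≥ 1, by induction.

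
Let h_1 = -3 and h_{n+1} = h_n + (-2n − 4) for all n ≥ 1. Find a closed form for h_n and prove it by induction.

Claim: h_n = -n^2 − 3n + 1.

Base case: h_1 = -3, and -1^2 − 3·1 + 1 = -3.
Assume h_m = -m^2 − 3m + 1.
Then h_{m+1} = h_m + (-2m − 4) = (-m^2 − 3m + 1) + (-2m − 4) = -m^2 − 5m − 3,
and -(m+1)^2 − 3·(m+1) + 1 = -m^2 − 5m − 3.
Hence h_n = -n^2 − 3n + 1 for every n ≥ 1, by induction.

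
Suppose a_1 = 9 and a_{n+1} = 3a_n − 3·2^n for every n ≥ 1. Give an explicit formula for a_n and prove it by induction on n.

Claim: a_n = 3^n + 3·2^n.

Base case: a_1 = 9, and 3^1 + 3·2^1 = 3 + 6 = 9.
Assume a_j = 3^j + 3·2^j for some j ≥ 1.
Then a_{j+1} = 3a_j − 3·2^j = 3·(3^j + 3·2^j) − 3·2^j = 3^{j+1} + 9·2^j − 3·2^j = 3^{j+1} + 6·2^j = 3^{j+1} + 3·2^{j+1}.
This completes the inductive step, so a_n = 3^n + 3·2^n for all n ≥ 1.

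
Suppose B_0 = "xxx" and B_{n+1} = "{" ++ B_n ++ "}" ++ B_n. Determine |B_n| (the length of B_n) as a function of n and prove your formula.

Claim: |B_n| = 5·2^n − 2.

Base case: |B_0| = 3, and 5·2^0 − 2 = 3.
Assume |B_m| = 5·2^m − 2.
Then |B_{m+1}| = 1 + |B_m| + 1 + |B_m| = 2|B_m| + 2 = 2(5·2^m − 2) + 2 = 5·2^{m+1} − 4 + 2 = 5·2^{m+1} − 2.
Hence |B_n| = 5·2^n − 2 for every n ≥ 0, by induction.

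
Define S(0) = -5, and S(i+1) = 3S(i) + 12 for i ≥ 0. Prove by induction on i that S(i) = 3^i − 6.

Base case: S(0) = -5, and 3^0 − 6 = 1 − 6 = -5.
Assume S(m) = 3^m − 6 for some m ≥ 0.
Then S(m+1) = 3S(m) + 12 = 3·(3^m − 6) + 12 = 3^{m+1} − 18 + 12 = 3^{m+1} − 6.
Hence S(i) = 3^i − 6 for every i ≥ 0, by induction.

S(i) = 3^i − 6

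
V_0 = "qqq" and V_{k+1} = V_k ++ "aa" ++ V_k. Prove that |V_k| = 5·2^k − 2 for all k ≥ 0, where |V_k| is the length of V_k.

Base case: |V_0| = 3, and 5·2^0 − 2 = 3.
Assume |V_r| = 5·2^r − 2.
Then |V_{r+1}| = |V_r| + 2 + |V_r| = 2|V_r| + 2 = 2(5·2^r − 2) + 2 = 5·2^{r+1} − 4 + 2 = 5·2^{r+1} − 2.
So the formula holds for r+1, and by induction |V_k| = 5·2^k − 2 for all k ≥ 0.

|V_k| = 5·2^k − 2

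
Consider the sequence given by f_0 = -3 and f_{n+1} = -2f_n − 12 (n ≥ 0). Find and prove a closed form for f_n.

Claim: f_n = (-2)^n − 4.

Base case: f_0 = -3, and (-2)^0 − 4 = 1 − 4 = -3.
Assume f_m = (-2)^m − 4 for some m ≥ 0.
Then f_{m+1} = -2f_m − 12 = -2·((-2)^m − 4) − 12 = -2·(-2)^m + 8 − 12 = (-2)^{m+1} − 4.
So the formula holds for m+1, and by induction f_n = (-2)^n − 4 for all n ≥ 0.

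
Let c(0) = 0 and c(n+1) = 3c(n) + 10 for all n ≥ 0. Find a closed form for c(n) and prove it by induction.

Claim: c(n) = 5·3^n − 5.

Base case: c(0) = 0, and 5·3^0 − 5 = 5 − 5 = 0.
Assume c(r) = 5·3^r − 5 for some r ≥ 0.
Then c(r+1) = 3c(r) + 10 = 3·(5·3^r − 5) + 10 = 15·3^r − 15 + 10 = 5·3^{r+1} − 5.
By induction, c(n) = 5·3^n − 5 for all n ≥ 0.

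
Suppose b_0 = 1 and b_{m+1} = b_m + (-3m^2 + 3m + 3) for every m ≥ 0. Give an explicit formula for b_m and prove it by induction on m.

Claim: b_m = -m^3 + 3m^2 + m + 1.

Base case: b_0 = 1, and -0^3 + 3·0^2 + 0 + 1 = 1.
Assume b_r = -r^3 + 3r^2 + r + 1.
Then b_{r+1} = b_r + (-3r^2 + 3r + 3) = (-r^3 + 3r^2 + r + 1) + (-3r^2 + 3r + 3) = -r^3 + 4r + 4,
and -(r+1)^3 + 3·(r+1)^2 + (r+1) + 1 = -r^3 + 4r + 4.
By induction, b_m = -m^3 + 3m^2 + m + 1 for all m ≥ 0.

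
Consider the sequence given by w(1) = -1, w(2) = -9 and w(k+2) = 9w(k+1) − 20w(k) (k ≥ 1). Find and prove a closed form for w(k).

Claim: w(k) = -5^k + 4^k.

Base cases: w(1) = -1 and -5^1 + 4^1 = -1; w(2) = -9 and -5^2 + 4^2 = -9.
Assume w(j) = -5^j + 4^j for all 1 ≤ j ≤ m, where m ≥ 2.
Then w(m+1) = 9w(m) − 20w(m−1) = 9·(-5^m + 4^m) − 20·(-5^{m−1} + 4^{m−1}) = -(9·5 − 20)5^{m−1} + (9·4 − 20)4^{m−1} = -25·5^{m−1} + 16·4^{m−1} = -5^{m+1} + 4^{m+1}.
So the formula holds for m+1, and by strong induction w(k) = -5^k + 4^k for all k ≥ 1.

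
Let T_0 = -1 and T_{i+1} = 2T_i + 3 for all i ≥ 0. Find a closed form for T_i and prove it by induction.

Claim: T_i = 2^{i+1} − 3.

Base case: T_0 = -1, and 2^{0+1} − 3 = 2 − 3 = -1.
Assume T_k = 2^{k+1} − 3 for some k ≥ 0.
Then T_{k+1} = 2T_k + 3 = 2·(2^{k+1} − 3) + 3 = 2^{k+2} − 6 + 3 = 2^{k+2} − 3.
By induction, T_i = 2^{i+1} − 3 for all i ≥ 0.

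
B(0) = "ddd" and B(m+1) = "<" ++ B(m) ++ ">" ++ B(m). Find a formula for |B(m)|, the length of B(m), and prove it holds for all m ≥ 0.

Claim: |B(m)| = 5·2^m − 2.

Base case: |B(0)| = 3, and 5·2^0 − 2 = 3.
Assume |B(j)| = 5·2^j − 2.
Then |B(j+1)| = 1 + |B(j)| + 1 + |B(j)| = 2|B(j)| + 2 = 2(5·2^j − 2) + 2 = 5·2^{j+1} − 4 + 2 = 5·2^{j+1} − 2.
Hence |B(m)| = 5·2^m − 2 for every m ≥ 0, by induction.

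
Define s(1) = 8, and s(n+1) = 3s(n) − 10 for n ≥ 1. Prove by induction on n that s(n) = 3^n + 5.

Base case: s(1) = 8, and 3^1 + 5 = 3 + 5 = 8.
Assume s(k) = 3^k + 5 for some k ≥ 1.
Then s(k+1) = 3s(k) − 10 = 3·(3^k + 5) − 10 = 3^{k+1} + 15 − 10 = 3^{k+1} + 5.
So the formula holds for k+1, and by induction s(n) = 3^n + 5 for all n ≥ 1.

s(n) = 3^n + 5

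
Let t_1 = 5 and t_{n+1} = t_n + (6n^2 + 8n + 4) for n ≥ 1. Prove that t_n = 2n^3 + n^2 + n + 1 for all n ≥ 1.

Base case: t_1 = 5, and 2·1^3 + 1^2 + 1 + 1 = 5.
Assume t_j = 2j^3 + j^2 + j + 1.
Then t_{j+1} = t_j + (6j^2 + 8j + 4) = (2j^3 + j^2 + j + 1) + (6j^2 + 8j + 4) = 2j^3 + 7j^2 + 9j + 5,
and 2·(j+1)^3 + (j+1)^2 + (j+1) + 1 = 2j^3 + 7j^2 + 9j + 5.
By induction, t_n = 2n^3 + n^2 + n + 1 for all n ≥ 1.

t_n = 2n^3 + n^2 + n + 1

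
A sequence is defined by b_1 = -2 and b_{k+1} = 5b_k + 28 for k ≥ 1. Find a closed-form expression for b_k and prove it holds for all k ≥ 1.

Claim: b_k = 5^k − 7.

Base case: b_1 = -2, and 5^1 − 7 = 5 − 7 = -2.
Assume b_r = 5^r − 7 for some r ≥ 1.
Then b_{r+1} = 5b_r + 28 = 5·(5^r − 7) + 28 = 5^{r+1} − 35 + 28 = 5^{r+1} − 7.
So the formula holds for r+1, and by induction b_k = 5^k − 7 for all k ≥ 1.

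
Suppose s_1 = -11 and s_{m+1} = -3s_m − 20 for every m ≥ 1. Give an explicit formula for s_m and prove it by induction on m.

Claim: s_m = 2·(-3)^m − 5.

Base case: s_1 = -11, and 2·(-3)^1 − 5 = -6 − 5 = -11.
Assume s_k = 2·(-3)^k − 5 for some k ≥ 1.
Then s_{k+1} = -3s_k − 20 = -3·(2·(-3)^k − 5) − 20 = -6·(-3)^k + 15 − 20 = 2·(-3)^{k+1} − 5.
So the formula holds for k+1, and by induction s_m = 2·(-3)^m − 5 for all m ≥ 1.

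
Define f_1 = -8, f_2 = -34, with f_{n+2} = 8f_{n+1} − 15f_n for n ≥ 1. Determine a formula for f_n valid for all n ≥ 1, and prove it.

Claim: f_n = -3^n − 5^n.

Base cases: f_1 = -8 and -3^1 − 5^1 = -8; f_2 = -34 and -3^2 − 5^2 = -34.
Assume f_j = -3^j − 5^j for all 1 ≤ j ≤ m, where m ≥ 2.
Then f_{m+1} = 8f_m − 15f_{m−1} = 8·(-3^m − 5^m) − 15·(-3^{m−1} − 5^{m−1}) = -(8·3 − 15)3^{m−1} − (8·5 − 15)5^{m−1} = -9·3^{m−1} − 25·5^{m−1} = -3^{m+1} − 5^{m+1}.
By strong induction, f_n = -3^n − 5^n for all n ≥ 1.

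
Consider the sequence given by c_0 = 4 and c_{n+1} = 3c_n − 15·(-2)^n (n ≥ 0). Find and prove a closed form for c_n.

Claim: c_n = 3^n + 3·(-2)^n.

Base case: c_0 = 4, and 3^0 + 3·(-2)^0 = 1 + 3 = 4.
Assume c_k = 3^k + 3·(-2)^k for some k ≥ 0.
Then c_{k+1} = 3c_k − 15·(-2)^k = 3·(3^k + 3·(-2)^k) − 15·(-2)^k = 3^{k+1} + 9·(-2)^k − 15·(-2)^k = 3^{k+1} − 6·(-2)^k = 3^{k+1} + 3·(-2)^{k+1}.
By induction, c_n = 3^n + 3·(-2)^n for all n ≥ 0.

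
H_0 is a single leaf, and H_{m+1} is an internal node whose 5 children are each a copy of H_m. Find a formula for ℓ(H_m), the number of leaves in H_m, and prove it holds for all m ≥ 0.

Claim: ℓ(H_m) = 5^m.

Base case: ℓ(H_0) = 1, and 5^0 = 1.
Assume ℓ(H_j) = 5^j.
Then ℓ(H_{j+1}) = 5·ℓ(H_j) = 5·5^j = 5^{j+1}.
So the formula holds for j+1, and by induction ℓ(H_m) = 5^m for all m ≥ 0.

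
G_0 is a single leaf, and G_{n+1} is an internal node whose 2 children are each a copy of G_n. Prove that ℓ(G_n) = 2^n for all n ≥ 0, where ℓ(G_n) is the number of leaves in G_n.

Base case: ℓ(G_0) = 1, and 2^0 = 1.
Assume ℓ(G_j) = 2^j.
Then ℓ(G_{j+1}) = 2·ℓ(G_j) = 2·2^j = 2^{j+1}.
Hence ℓ(G_n) = 2^n for every n ≥ 0, by induction.

ℓ(G_n) = 2^n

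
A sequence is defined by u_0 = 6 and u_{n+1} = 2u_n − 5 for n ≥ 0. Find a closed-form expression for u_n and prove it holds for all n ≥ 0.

Claim: u_n = 2^n + 5.

Base case: u_0 = 6, and 2^0 + 5 = 1 + 5 = 6.
Assume u_j = 2^j + 5 for some j ≥ 0.
Then u_{j+1} = 2u_j − 5 = 2·(2^j + 5) − 5 = 2^{j+1} + 10 − 5 = 2^{j+1} + 5.
So the formula holds for j+1, and by induction u_n = 2^n + 5 for all n ≥ 0.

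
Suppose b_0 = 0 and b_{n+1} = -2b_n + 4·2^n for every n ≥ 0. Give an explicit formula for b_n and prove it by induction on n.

Claim: b_n = -(-2)^n + 2^n.

Base case: b_0 = 0, and -(-2)^0 + 2^0 = -1 + 1 = 0.
Assume b_j = -(-2)^j + 2^j for some j ≥ 0.
Then b_{j+1} = -2b_j + 4·2^j = -2·(-(-2)^j + 2^j) + 4·2^j = -(-2)^{j+1} − 2·2^j + 4·2^j = -(-2)^{j+1} + 2·2^j = -(-2)^{j+1} + 2^{j+1}.
This completes the inductive step, so b_n = -(-2)^n + 2^n for all n ≥ 0.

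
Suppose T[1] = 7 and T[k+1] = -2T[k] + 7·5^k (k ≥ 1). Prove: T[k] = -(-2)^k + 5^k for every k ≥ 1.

Base case: T[1] = 7, and -(-2)^1 + 5^1 = 2 + 5 = 7.
Assume T[m] = -(-2)^m + 5^m for some m ≥ 1.
Then T[m+1] = -2T[m] + 7·5^m = -2·(-(-2)^m + 5^m) + 7·5^m = -(-2)^{m+1} − 2·5^m + 7·5^m = -(-2)^{m+1} + 5·5^m = -(-2)^{m+1} + 5^{m+1}.
By induction, T[k] = -(-2)^k + 5^k for all k ≥ 1.

T[k] = -(-2)^k + 5^k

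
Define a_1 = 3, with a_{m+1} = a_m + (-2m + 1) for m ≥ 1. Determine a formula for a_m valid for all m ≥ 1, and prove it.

Claim: a_m = -m^2 + 2m + 2.

Base case: a_1 = 3, and -1^2 + 2·1 + 2 = 3.
Assume a_j = -j^2 + 2j + 2.
Then a_{j+1} = a_j + (-2j + 1) = (-j^2 + 2j + 2) + (-2j + 1) = -j^2 + 3,
and -(j+1)^2 + 2·(j+1) + 2 = -j^2 + 3.
By induction, a_m = -m^2 + 2m + 2 for all m ≥ 1.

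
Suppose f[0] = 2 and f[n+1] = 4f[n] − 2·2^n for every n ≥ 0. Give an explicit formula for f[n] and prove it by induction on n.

Claim: f[n] = 4^n + 2^n.

Base case: f[0] = 2, and 4^0 + 2^0 = 1 + 1 = 2.
Assume f[j] = 4^j + 2^j for some j ≥ 0.
Then f[j+1] = 4f[j] − 2·2^j = 4·(4^j + 2^j) − 2·2^j = 4^{j+1} + 4·2^j − 2·2^j = 4^{j+1} + 2·2^j = 4^{j+1} + 2^{j+1}.
So the formula holds for j+1, and by induction f[n] = 4^n + 2^n for all n ≥ 0.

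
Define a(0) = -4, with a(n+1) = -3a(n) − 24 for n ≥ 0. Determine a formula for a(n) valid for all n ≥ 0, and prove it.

Claim: a(n) = 2·(-3)^n − 6.

Base case: a(0) = -4, and 2·(-3)^0 − 6 = 2 − 6 = -4.
Assume a(k) = 2·(-3)^k − 6 for some k ≥ 0.
Then a(k+1) = -3a(k) − 24 = -3·(2·(-3)^k − 6) − 24 = -6·(-3)^k + 18 − 24 = 2·(-3)^{k+1} − 6.
So the formula holds for k+1, and by induction a(n) = 2·(-3)^n − 6 for all n ≥ 0.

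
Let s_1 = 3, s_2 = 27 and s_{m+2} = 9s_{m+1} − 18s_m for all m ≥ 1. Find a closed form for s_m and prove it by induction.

Claim: s_m = -3^m + 6^m.

Base cases: s_1 = 3 and -3^1 + 6^1 = 3; s_2 = 27 and -3^2 + 6^2 = 27.
Assume s_j = -3^j + 6^j for all 1 ≤ j ≤ r, where r ≥ 2.
Then s_{r+1} = 9s_r − 18s_{r−1} = 9·(-3^r + 6^r) − 18·(-3^{r−1} + 6^{r−1}) = -(9·3 − 18)3^{r−1} + (9·6 − 18)6^{r−1} = -9·3^{r−1} + 36·6^{r−1} = -3^{r+1} + 6^{r+1}.
By strong induction, s_m = -3^m + 6^m for all m ≥ 1.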